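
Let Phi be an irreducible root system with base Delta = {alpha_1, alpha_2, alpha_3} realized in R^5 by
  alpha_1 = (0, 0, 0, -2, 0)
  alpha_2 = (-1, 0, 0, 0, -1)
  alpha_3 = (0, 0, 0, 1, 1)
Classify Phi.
C_3 (sp(6))

Compute the Cartan integers a_ij = 2(alpha_i, alpha_j)/(alpha_j, alpha_j); the resulting 3x3 Cartan matrix is
[[2, 0, -2], [0, 2, -1], [-1, -1, 2]].
The roots have two lengths (squared-length ratio 2:1); the short ones are alpha_{2,3}. The associated Dynkin diagram is a chain of 3 nodes with a double edge at one end; the terminal node there is the unique long simple root (C_3), so the type is C_3 (the algebra sp(6)).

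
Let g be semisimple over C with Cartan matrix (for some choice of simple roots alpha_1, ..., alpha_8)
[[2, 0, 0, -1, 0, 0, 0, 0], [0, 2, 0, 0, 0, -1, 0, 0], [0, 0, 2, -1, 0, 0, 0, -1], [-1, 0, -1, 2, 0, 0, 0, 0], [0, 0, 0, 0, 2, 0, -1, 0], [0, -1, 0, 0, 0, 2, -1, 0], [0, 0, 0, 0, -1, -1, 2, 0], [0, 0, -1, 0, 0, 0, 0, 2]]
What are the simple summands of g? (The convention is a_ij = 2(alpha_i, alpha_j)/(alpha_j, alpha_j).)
The diagram associated to this matrix has two connected components: the simple roots {alpha_1, alpha_3, alpha_4, alpha_8} form a chain of 4 nodes with single edges (A_4), and {alpha_2, alpha_5, alpha_6, alpha_7} form a chain of 4 nodes with single edges (A_4). A semisimple Lie algebra decomposes uniquely as the direct sum of simple ideals, one per connected component of its Dynkin diagram, so g ≅ A_4 ⊕ A_4 (dimension 24 + 24 = 48).

A_4 + A_4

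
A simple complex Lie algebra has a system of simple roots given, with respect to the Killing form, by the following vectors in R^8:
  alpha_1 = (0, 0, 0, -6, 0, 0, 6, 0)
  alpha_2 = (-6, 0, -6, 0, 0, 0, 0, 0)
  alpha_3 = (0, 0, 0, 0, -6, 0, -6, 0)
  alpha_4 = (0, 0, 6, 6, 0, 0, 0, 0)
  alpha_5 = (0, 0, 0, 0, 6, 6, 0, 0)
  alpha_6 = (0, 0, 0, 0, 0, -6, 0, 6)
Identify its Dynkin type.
Compute the Cartan integers a_ij = 2(alpha_i, alpha_j)/(alpha_j, alpha_j); the resulting 6x6 Cartan matrix is
[[2, 0, -1, -1, 0, 0], [0, 2, 0, -1, 0, 0], [-1, 0, 2, 0, -1, 0], [-1, -1, 0, 2, 0, 0], [0, 0, -1, 0, 2, -1], [0, 0, 0, 0, -1, 2]].
All simple roots have the same length, so the diagram is simply laced. The associated Dynkin diagram is a chain of 6 nodes with single edges (A_6), so the type is A_6 (the algebra sl(7)).

A_6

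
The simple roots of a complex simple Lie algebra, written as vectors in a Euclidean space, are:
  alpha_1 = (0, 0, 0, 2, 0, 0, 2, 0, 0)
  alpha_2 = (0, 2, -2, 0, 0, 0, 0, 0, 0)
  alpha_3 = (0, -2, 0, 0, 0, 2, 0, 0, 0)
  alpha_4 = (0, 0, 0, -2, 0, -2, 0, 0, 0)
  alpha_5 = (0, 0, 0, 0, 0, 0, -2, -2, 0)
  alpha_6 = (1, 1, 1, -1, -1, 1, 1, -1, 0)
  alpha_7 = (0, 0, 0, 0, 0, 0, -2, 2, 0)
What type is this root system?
Compute the Cartan integers a_ij = 2(alpha_i, alpha_j)/(alpha_j, alpha_j); the resulting 7x7 Cartan matrix is
[[2, 0, 0, -1, -1, 0, -1], [0, 2, -1, 0, 0, 0, 0], [0, -1, 2, -1, 0, 0, 0], [-1, 0, -1, 2, 0, 0, 0], [-1, 0, 0, 0, 2, 0, 0], [0, 0, 0, 0, 0, 2, -1], [-1, 0, 0, 0, 0, -1, 2]].
All simple roots have the same length, so the diagram is simply laced. The associated Dynkin diagram is a chain of 6 nodes with one extra node attached to the third node from one end (E_7), so the type is E_7.

E_7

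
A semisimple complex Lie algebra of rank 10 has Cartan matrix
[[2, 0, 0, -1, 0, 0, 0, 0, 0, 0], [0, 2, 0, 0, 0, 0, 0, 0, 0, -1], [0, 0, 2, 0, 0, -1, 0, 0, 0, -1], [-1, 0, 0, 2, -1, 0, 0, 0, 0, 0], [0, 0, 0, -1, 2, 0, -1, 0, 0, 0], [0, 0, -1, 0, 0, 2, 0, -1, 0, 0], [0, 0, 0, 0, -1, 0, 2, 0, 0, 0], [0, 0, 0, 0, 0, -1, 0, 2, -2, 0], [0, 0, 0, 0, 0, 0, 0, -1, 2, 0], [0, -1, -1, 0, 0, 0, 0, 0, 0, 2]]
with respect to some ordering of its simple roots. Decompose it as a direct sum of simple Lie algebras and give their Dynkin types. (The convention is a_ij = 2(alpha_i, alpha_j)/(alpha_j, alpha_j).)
The diagram associated to this matrix has two connected components: the simple roots {alpha_1, alpha_4, alpha_5, alpha_7} form a chain of 4 nodes with single edges (A_4), and {alpha_2, alpha_3, alpha_6, alpha_8, alpha_9, alpha_10} form a chain of 6 nodes with a double edge at one end; the terminal node there is the unique short simple root (B_6). A semisimple Lie algebra decomposes uniquely as the direct sum of simple ideals, one per connected component of its Dynkin diagram, so g ≅ A_4 ⊕ B_6 (dimension 24 + 78 = 102).

type A_4 + type B_6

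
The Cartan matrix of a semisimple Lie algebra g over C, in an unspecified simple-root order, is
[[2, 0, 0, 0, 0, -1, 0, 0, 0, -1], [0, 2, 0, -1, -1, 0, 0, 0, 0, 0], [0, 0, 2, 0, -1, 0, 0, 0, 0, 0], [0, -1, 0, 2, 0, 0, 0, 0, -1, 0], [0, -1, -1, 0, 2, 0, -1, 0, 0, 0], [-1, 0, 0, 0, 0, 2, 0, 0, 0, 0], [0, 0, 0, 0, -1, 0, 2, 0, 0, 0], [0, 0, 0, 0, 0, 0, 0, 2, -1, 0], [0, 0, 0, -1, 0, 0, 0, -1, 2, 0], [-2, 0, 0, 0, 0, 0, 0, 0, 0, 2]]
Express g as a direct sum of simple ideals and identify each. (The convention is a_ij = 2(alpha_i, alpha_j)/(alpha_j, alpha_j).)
The diagram associated to this matrix has two connected components: the simple roots {alpha_1, alpha_6, alpha_10} form a chain of 3 nodes with a double edge at one end; the terminal node there is the unique long simple root (C_3), and {alpha_2, alpha_3, alpha_4, alpha_5, alpha_7, alpha_8, alpha_9} form a chain of 5 nodes with a fork of two nodes at one end (D_7). A semisimple Lie algebra decomposes uniquely as the direct sum of simple ideals, one per connected component of its Dynkin diagram, so g ≅ C_3 ⊕ D_7 (dimension 21 + 91 = 112).

C_3 + D_7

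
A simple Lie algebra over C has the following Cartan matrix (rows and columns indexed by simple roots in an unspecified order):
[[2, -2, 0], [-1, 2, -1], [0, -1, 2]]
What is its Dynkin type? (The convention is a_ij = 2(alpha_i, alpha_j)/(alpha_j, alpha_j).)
The matrix has rank 3 with 2's on the diagonal. Reading the off-diagonal entries as Dynkin edges (a single edge where a_ij = a_ji = -1; a double or triple edge where a_ij * a_ji = 2 or 3), the diagram is a chain of 3 nodes with a double edge at one end; the terminal node there is the unique long simple root (C_3). One simple-root ordering that puts it in standard form is (alpha_3, alpha_2, alpha_1). So the algebra is type C_3, i.e. sp(6).

type C_3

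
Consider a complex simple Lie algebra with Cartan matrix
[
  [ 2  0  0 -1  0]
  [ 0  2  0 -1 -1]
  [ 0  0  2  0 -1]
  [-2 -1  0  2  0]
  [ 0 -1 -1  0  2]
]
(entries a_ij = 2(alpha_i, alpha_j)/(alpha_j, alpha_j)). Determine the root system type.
B_5 (so(11))

The matrix has rank 5 with 2's on the diagonal. Reading the off-diagonal entries as Dynkin edges (a single edge where a_ij = a_ji = -1; a double or triple edge where a_ij * a_ji = 2 or 3), the diagram is a chain of 5 nodes with a double edge at one end; the terminal node there is the unique short simple root (B_5). One simple-root ordering that puts it in standard form is (alpha_3, alpha_5, alpha_2, alpha_4, alpha_1). So the algebra is type B_5, i.e. so(11).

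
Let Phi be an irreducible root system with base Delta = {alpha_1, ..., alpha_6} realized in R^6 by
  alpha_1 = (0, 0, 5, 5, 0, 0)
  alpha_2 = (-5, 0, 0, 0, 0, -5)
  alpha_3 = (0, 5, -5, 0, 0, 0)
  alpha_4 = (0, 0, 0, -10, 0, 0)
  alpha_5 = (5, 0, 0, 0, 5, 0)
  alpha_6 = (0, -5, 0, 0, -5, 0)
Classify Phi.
Compute the Cartan integers a_ij = 2(alpha_i, alpha_j)/(alpha_j, alpha_j); the resulting 6x6 Cartan matrix is
[[2, 0, -1, -1, 0, 0], [0, 2, 0, 0, -1, 0], [-1, 0, 2, 0, 0, -1], [-2, 0, 0, 2, 0, 0], [0, -1, 0, 0, 2, -1], [0, 0, -1, 0, -1, 2]].
The roots have two lengths (squared-length ratio 2:1); the short ones are alpha_{1,2,3,5,6}. The associated Dynkin diagram is a chain of 6 nodes with a double edge at one end; the terminal node there is the unique long simple root (C_6), so the type is C_6 (the algebra sp(12)).

C6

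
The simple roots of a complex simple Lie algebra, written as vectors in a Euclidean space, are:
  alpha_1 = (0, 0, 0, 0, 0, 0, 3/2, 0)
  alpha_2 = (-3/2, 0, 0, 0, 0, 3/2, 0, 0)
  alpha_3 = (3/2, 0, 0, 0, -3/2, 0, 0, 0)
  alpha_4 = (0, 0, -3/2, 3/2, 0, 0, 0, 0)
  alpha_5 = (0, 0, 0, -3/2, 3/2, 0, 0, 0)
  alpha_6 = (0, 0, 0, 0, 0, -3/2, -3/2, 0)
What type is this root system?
B_6 (so(13))

Compute the Cartan integers a_ij = 2(alpha_i, alpha_j)/(alpha_j, alpha_j); the resulting 6x6 Cartan matrix is
[[2, 0, 0, 0, 0, -1], [0, 2, -1, 0, 0, -1], [0, -1, 2, 0, -1, 0], [0, 0, 0, 2, -1, 0], [0, 0, -1, -1, 2, 0], [-2, -1, 0, 0, 0, 2]].
The roots have two lengths (squared-length ratio 2:1); the short ones are alpha_{1}. The associated Dynkin diagram is a chain of 6 nodes with a double edge at one end; the terminal node there is the unique short simple root (B_6), so the type is B_6 (the algebra so(13)).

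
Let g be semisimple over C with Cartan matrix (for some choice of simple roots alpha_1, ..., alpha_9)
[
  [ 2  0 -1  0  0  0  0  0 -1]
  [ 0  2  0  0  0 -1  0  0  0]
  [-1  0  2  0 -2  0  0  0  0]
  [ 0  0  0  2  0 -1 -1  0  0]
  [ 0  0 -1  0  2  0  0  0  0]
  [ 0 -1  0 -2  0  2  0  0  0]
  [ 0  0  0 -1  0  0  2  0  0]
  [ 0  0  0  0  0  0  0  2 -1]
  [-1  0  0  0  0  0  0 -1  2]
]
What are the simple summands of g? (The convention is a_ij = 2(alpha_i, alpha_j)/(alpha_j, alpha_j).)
The diagram associated to this matrix has two connected components: the simple roots {alpha_1, alpha_3, alpha_5, alpha_8, alpha_9} form a chain of 5 nodes with a double edge at one end; the terminal node there is the unique short simple root (B_5), and {alpha_2, alpha_4, alpha_6, alpha_7} form a chain of 4 nodes with a double edge between the middle two (F_4). A semisimple Lie algebra decomposes uniquely as the direct sum of simple ideals, one per connected component of its Dynkin diagram, so g ≅ B_5 ⊕ F_4 (dimension 55 + 52 = 107).

B_5 ⊕ F_4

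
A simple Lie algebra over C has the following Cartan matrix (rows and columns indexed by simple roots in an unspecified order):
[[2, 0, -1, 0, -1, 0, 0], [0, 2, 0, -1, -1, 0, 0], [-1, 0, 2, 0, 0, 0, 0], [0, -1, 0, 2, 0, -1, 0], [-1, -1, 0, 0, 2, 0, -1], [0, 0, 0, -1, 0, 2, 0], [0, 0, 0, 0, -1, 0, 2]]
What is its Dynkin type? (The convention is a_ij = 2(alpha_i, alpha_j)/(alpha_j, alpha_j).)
The matrix has rank 7 with 2's on the diagonal. Reading the off-diagonal entries as Dynkin edges (a single edge where a_ij = a_ji = -1; a double or triple edge where a_ij * a_ji = 2 or 3), the diagram is a chain of 6 nodes with one extra node attached to the third node from one end (E_7). One simple-root ordering that puts it in standard form is (alpha_3, alpha_7, alpha_1, alpha_5, alpha_2, alpha_4, alpha_6). So the algebra is type E_7.

E_7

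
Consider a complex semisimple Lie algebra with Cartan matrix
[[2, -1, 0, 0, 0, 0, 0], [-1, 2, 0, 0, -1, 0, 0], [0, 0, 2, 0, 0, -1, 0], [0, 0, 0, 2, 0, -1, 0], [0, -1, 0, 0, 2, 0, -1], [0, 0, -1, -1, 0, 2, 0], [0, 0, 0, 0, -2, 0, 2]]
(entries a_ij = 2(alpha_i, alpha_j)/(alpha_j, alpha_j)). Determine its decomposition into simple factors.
The diagram associated to this matrix has two connected components: the simple roots {alpha_3, alpha_4, alpha_6} form a chain of 3 nodes with single edges (A_3), and {alpha_1, alpha_2, alpha_5, alpha_7} form a chain of 4 nodes with a double edge at one end; the terminal node there is the unique long simple root (C_4). A semisimple Lie algebra decomposes uniquely as the direct sum of simple ideals, one per connected component of its Dynkin diagram, so g ≅ A_3 ⊕ C_4 (dimension 15 + 36 = 51).

A_3 (sl(4)) + C_4 (sp(8))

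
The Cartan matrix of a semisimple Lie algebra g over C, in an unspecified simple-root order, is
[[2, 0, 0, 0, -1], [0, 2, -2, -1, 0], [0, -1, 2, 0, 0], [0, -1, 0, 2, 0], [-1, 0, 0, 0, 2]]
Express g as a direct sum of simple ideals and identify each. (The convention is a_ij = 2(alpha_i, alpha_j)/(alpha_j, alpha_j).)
The diagram associated to this matrix has two connected components: the simple roots {alpha_1, alpha_5} form a chain of 2 nodes with single edges (A_2), and {alpha_2, alpha_3, alpha_4} form a chain of 3 nodes with a double edge at one end; the terminal node there is the unique short simple root (B_3). A semisimple Lie algebra decomposes uniquely as the direct sum of simple ideals, one per connected component of its Dynkin diagram, so g ≅ A_2 ⊕ B_3 (dimension 8 + 21 = 29).

type A_2 ⊕ type B_3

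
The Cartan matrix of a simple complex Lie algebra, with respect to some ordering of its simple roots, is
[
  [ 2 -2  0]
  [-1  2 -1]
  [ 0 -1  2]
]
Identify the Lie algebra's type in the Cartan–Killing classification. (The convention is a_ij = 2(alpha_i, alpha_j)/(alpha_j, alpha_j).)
C_3

The matrix has rank 3 with 2's on the diagonal. Reading the off-diagonal entries as Dynkin edges (a single edge where a_ij = a_ji = -1; a double or triple edge where a_ij * a_ji = 2 or 3), the diagram is a chain of 3 nodes with a double edge at one end; the terminal node there is the unique long simple root (C_3). One simple-root ordering that puts it in standard form is (alpha_3, alpha_2, alpha_1). So the algebra is type C_3, i.e. sp(6).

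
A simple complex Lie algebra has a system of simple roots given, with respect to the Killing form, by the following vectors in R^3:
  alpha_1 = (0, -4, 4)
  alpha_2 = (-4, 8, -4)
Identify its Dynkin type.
Compute the Cartan integers a_ij = 2(alpha_i, alpha_j)/(alpha_j, alpha_j); the resulting 2x2 Cartan matrix is
[[2, -1], [-3, 2]].
The roots have two lengths (squared-length ratio 3:1); the short ones are alpha_{1}. The associated Dynkin diagram is two nodes joined by a triple edge (G_2), so the type is G_2.

G_2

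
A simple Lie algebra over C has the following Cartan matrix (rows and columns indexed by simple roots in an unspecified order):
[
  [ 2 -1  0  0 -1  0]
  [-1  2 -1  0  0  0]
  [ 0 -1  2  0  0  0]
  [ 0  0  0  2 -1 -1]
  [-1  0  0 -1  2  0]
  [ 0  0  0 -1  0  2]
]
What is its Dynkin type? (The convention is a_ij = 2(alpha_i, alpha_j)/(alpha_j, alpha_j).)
The matrix has rank 6 with 2's on the diagonal. Reading the off-diagonal entries as Dynkin edges (a single edge where a_ij = a_ji = -1; a double or triple edge where a_ij * a_ji = 2 or 3), the diagram is a chain of 6 nodes with single edges (A_6). One simple-root ordering that puts it in standard form is (alpha_3, alpha_2, alpha_1, alpha_5, alpha_4, alpha_6). So the algebra is type A_6, i.e. sl(7).

A_6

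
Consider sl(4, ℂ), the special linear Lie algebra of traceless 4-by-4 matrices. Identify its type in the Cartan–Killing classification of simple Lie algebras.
A3

This is sl(4), which has dimension 4^2 - 1 = 15 and rank 4 - 1 = 3 (a Cartan subalgebra is the diagonal traceless matrices). In the classification of classical Lie algebras, the special linear algebra sl(n+1) has type A_n; here n = 3, so the Dynkin diagram is a chain of 3 nodes with single edges (A_3). Hence the type is A_3.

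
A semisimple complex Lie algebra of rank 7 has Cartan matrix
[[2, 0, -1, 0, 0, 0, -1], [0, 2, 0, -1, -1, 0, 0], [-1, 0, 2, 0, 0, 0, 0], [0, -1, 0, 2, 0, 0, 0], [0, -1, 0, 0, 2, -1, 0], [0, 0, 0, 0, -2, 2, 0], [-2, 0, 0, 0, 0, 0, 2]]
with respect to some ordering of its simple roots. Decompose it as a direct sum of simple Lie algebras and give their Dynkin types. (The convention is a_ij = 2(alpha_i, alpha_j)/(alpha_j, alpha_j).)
C_3 (sp(6)) ⊕ C_4 (sp(8))

The diagram associated to this matrix has two connected components: the simple roots {alpha_1, alpha_3, alpha_7} form a chain of 3 nodes with a double edge at one end; the terminal node there is the unique long simple root (C_3), and {alpha_2, alpha_4, alpha_5, alpha_6} form a chain of 4 nodes with a double edge at one end; the terminal node there is the unique long simple root (C_4). A semisimple Lie algebra decomposes uniquely as the direct sum of simple ideals, one per connected component of its Dynkin diagram, so g ≅ C_3 ⊕ C_4 (dimension 21 + 36 = 57).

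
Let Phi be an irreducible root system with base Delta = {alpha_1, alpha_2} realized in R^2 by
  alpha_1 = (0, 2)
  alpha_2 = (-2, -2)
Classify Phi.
Compute the Cartan integers a_ij = 2(alpha_i, alpha_j)/(alpha_j, alpha_j); the resulting 2x2 Cartan matrix is
[[2, -1], [-2, 2]].
The roots have two lengths (squared-length ratio 2:1); the short ones are alpha_{1}. The associated Dynkin diagram is a chain of 2 nodes with a double edge at one end; the terminal node there is the unique short simple root (B_2), so the type is B_2 (the algebra so(5)).

type B_2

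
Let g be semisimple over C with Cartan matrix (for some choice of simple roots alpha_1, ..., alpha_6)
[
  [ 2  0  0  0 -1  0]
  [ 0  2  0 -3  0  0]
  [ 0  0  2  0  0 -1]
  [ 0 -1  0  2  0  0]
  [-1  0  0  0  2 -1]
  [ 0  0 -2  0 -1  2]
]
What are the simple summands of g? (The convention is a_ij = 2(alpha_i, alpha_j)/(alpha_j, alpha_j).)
B4 ⊕ G2

The diagram associated to this matrix has two connected components: the simple roots {alpha_1, alpha_3, alpha_5, alpha_6} form a chain of 4 nodes with a double edge at one end; the terminal node there is the unique short simple root (B_4), and {alpha_2, alpha_4} form two nodes joined by a triple edge (G_2). A semisimple Lie algebra decomposes uniquely as the direct sum of simple ideals, one per connected component of its Dynkin diagram, so g ≅ B_4 ⊕ G_2 (dimension 36 + 14 = 50).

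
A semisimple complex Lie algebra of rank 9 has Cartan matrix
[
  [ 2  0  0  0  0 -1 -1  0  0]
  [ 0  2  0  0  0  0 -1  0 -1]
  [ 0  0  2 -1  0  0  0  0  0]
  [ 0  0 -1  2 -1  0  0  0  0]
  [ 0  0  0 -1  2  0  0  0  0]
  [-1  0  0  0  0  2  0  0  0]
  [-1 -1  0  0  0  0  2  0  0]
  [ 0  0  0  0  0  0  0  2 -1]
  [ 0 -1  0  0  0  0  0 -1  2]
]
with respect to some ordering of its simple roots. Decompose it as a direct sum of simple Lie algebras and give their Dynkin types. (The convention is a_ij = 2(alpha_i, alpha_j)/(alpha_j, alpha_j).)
type A_3 ⊕ type A_6

The diagram associated to this matrix has two connected components: the simple roots {alpha_3, alpha_4, alpha_5} form a chain of 3 nodes with single edges (A_3), and {alpha_1, alpha_2, alpha_6, alpha_7, alpha_8, alpha_9} form a chain of 6 nodes with single edges (A_6). A semisimple Lie algebra decomposes uniquely as the direct sum of simple ideals, one per connected component of its Dynkin diagram, so g ≅ A_3 ⊕ A_6 (dimension 15 + 48 = 63).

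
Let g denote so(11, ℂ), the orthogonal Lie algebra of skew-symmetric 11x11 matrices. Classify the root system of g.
type B_5

This is so(11) with 11 odd, which has dimension 11(11-1)/2 = 55 and rank (11-1)/2 = 5. In the classification of classical Lie algebras, the orthogonal algebra so(2n+1) in an odd number of variables has type B_n; here n = 5, so the Dynkin diagram is a chain of 5 nodes with a double edge at one end; the terminal node there is the unique short simple root (B_5). Hence the type is B_5.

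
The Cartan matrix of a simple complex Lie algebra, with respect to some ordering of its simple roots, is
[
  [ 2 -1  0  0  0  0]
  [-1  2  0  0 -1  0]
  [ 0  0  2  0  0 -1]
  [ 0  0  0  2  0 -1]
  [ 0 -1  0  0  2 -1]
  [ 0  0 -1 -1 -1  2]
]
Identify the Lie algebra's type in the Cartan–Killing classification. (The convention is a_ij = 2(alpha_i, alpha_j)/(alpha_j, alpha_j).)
The matrix has rank 6 with 2's on the diagonal. Reading the off-diagonal entries as Dynkin edges (a single edge where a_ij = a_ji = -1; a double or triple edge where a_ij * a_ji = 2 or 3), the diagram is a chain of 4 nodes with a fork of two nodes at one end (D_6). One simple-root ordering that puts it in standard form is (alpha_1, alpha_2, alpha_5, alpha_6, alpha_4, alpha_3). So the algebra is type D_6, i.e. so(12).

D_6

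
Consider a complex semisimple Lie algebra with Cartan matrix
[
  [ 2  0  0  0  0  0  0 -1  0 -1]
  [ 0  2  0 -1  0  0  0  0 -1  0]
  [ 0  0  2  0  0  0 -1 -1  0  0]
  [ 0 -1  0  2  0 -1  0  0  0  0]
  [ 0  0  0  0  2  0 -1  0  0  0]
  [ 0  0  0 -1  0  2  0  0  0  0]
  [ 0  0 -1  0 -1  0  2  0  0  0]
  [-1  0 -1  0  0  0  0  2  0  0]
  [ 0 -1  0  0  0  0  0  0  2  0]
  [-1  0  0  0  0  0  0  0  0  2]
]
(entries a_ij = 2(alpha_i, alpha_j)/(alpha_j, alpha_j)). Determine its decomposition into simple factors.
The diagram associated to this matrix has two connected components: the simple roots {alpha_2, alpha_4, alpha_6, alpha_9} form a chain of 4 nodes with single edges (A_4), and {alpha_1, alpha_3, alpha_5, alpha_7, alpha_8, alpha_10} form a chain of 6 nodes with single edges (A_6). A semisimple Lie algebra decomposes uniquely as the direct sum of simple ideals, one per connected component of its Dynkin diagram, so g ≅ A_4 ⊕ A_6 (dimension 24 + 48 = 72).

A_4 (sl(5)) ⊕ A_6 (sl(7))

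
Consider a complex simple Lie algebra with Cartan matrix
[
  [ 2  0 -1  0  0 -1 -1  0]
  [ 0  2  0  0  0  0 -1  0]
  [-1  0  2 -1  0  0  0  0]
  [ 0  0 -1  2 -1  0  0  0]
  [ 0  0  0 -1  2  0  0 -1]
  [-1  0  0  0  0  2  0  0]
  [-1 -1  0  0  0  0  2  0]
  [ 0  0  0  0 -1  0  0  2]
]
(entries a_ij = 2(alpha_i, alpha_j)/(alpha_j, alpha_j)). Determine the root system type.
The matrix has rank 8 with 2's on the diagonal. Reading the off-diagonal entries as Dynkin edges (a single edge where a_ij = a_ji = -1; a double or triple edge where a_ij * a_ji = 2 or 3), the diagram is a chain of 7 nodes with one extra node attached to the third node from one end (E_8). One simple-root ordering that puts it in standard form is (alpha_2, alpha_6, alpha_7, alpha_1, alpha_3, alpha_4, alpha_5, alpha_8). So the algebra is type E_8.

E_8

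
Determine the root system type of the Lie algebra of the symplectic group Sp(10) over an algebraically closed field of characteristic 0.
This is sp(10), which has dimension 10(10+1)/2 = 55 and rank 10/2 = 5. In the classification of classical Lie algebras, the symplectic algebra sp(2n) has type C_n; here n = 5, so the Dynkin diagram is a chain of 5 nodes with a double edge at one end; the terminal node there is the unique long simple root (C_5). Hence the type is C_5.

type C_5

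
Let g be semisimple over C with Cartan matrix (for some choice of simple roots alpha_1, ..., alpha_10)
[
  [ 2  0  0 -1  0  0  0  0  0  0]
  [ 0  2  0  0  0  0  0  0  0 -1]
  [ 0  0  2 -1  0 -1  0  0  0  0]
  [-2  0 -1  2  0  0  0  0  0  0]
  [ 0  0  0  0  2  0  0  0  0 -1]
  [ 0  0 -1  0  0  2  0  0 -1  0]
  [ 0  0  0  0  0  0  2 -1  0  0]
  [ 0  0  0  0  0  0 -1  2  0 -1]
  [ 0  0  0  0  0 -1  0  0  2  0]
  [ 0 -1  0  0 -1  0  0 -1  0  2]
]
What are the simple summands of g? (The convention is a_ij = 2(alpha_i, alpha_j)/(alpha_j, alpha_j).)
B_5 (so(11)) + D_5 (so(10))

The diagram associated to this matrix has two connected components: the simple roots {alpha_1, alpha_3, alpha_4, alpha_6, alpha_9} form a chain of 5 nodes with a double edge at one end; the terminal node there is the unique short simple root (B_5), and {alpha_2, alpha_5, alpha_7, alpha_8, alpha_10} form a chain of 3 nodes with a fork of two nodes at one end (D_5). A semisimple Lie algebra decomposes uniquely as the direct sum of simple ideals, one per connected component of its Dynkin diagram, so g ≅ B_5 ⊕ D_5 (dimension 55 + 45 = 100).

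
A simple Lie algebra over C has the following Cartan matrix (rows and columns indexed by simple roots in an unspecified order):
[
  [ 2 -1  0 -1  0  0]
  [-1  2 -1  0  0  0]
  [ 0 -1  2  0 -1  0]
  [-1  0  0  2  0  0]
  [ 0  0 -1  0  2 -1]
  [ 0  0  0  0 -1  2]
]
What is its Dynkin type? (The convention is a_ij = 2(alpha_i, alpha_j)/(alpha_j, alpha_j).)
The matrix has rank 6 with 2's on the diagonal. Reading the off-diagonal entries as Dynkin edges (a single edge where a_ij = a_ji = -1; a double or triple edge where a_ij * a_ji = 2 or 3), the diagram is a chain of 6 nodes with single edges (A_6). One simple-root ordering that puts it in standard form is (alpha_4, alpha_1, alpha_2, alpha_3, alpha_5, alpha_6). So the algebra is type A_6, i.e. sl(7).

A_6 (sl(7))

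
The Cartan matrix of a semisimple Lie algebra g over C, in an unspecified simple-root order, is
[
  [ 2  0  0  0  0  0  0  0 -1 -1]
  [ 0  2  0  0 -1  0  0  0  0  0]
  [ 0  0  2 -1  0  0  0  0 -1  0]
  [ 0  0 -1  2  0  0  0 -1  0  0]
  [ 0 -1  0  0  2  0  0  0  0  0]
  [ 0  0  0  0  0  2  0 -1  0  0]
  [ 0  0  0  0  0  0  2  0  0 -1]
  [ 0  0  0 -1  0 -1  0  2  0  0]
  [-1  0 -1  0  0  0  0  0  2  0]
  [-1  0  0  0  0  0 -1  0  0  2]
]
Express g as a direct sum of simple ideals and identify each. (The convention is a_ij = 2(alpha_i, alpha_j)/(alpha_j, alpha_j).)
A_2 ⊕ A_8

The diagram associated to this matrix has two connected components: the simple roots {alpha_2, alpha_5} form a chain of 2 nodes with single edges (A_2), and {alpha_1, alpha_3, alpha_4, alpha_6, alpha_7, alpha_8, alpha_9, alpha_10} form a chain of 8 nodes with single edges (A_8). A semisimple Lie algebra decomposes uniquely as the direct sum of simple ideals, one per connected component of its Dynkin diagram, so g ≅ A_2 ⊕ A_8 (dimension 8 + 80 = 88).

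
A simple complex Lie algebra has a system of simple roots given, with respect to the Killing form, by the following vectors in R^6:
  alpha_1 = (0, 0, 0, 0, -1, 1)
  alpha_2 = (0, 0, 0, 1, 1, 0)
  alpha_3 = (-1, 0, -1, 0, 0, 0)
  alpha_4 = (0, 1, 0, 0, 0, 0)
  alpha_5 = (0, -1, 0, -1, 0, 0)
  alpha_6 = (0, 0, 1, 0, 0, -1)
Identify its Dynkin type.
Compute the Cartan integers a_ij = 2(alpha_i, alpha_j)/(alpha_j, alpha_j); the resulting 6x6 Cartan matrix is
[[2, -1, 0, 0, 0, -1], [-1, 2, 0, 0, -1, 0], [0, 0, 2, 0, 0, -1], [0, 0, 0, 2, -1, 0], [0, -1, 0, -2, 2, 0], [-1, 0, -1, 0, 0, 2]].
The roots have two lengths (squared-length ratio 2:1); the short ones are alpha_{4}. The associated Dynkin diagram is a chain of 6 nodes with a double edge at one end; the terminal node there is the unique short simple root (B_6), so the type is B_6 (the algebra so(13)).

B_6 (so(13))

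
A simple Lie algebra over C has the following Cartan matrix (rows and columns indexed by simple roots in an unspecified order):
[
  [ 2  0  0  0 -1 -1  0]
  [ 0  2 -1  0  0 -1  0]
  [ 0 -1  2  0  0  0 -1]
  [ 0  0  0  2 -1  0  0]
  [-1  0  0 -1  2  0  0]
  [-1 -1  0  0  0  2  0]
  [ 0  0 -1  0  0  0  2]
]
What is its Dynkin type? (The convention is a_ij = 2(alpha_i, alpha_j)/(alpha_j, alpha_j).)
The matrix has rank 7 with 2's on the diagonal. Reading the off-diagonal entries as Dynkin edges (a single edge where a_ij = a_ji = -1; a double or triple edge where a_ij * a_ji = 2 or 3), the diagram is a chain of 7 nodes with single edges (A_7). One simple-root ordering that puts it in standard form is (alpha_7, alpha_3, alpha_2, alpha_6, alpha_1, alpha_5, alpha_4). So the algebra is type A_7, i.e. sl(8).

A_7 (sl(8))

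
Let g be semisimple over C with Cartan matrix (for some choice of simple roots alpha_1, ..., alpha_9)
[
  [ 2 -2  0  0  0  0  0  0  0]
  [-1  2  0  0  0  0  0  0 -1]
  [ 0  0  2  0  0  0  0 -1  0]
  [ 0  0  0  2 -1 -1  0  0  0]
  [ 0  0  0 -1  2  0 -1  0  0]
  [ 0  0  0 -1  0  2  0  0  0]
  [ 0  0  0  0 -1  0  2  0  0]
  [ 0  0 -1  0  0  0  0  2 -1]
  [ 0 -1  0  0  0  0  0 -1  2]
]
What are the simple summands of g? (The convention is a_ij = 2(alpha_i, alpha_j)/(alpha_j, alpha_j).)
The diagram associated to this matrix has two connected components: the simple roots {alpha_4, alpha_5, alpha_6, alpha_7} form a chain of 4 nodes with single edges (A_4), and {alpha_1, alpha_2, alpha_3, alpha_8, alpha_9} form a chain of 5 nodes with a double edge at one end; the terminal node there is the unique long simple root (C_5). A semisimple Lie algebra decomposes uniquely as the direct sum of simple ideals, one per connected component of its Dynkin diagram, so g ≅ A_4 ⊕ C_5 (dimension 24 + 55 = 79).

A_4 (sl(5)) + C_5 (sp(10))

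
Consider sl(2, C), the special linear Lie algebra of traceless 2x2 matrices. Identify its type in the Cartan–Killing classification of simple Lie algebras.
type A_1

This is sl(2), which has dimension 2^2 - 1 = 3 and rank 2 - 1 = 1 (a Cartan subalgebra is the diagonal traceless matrices). In the classification of classical Lie algebras, the special linear algebra sl(n+1) has type A_n; here n = 1, so the Dynkin diagram is a chain of 1 nodes with single edges (A_1). Hence the type is A_1.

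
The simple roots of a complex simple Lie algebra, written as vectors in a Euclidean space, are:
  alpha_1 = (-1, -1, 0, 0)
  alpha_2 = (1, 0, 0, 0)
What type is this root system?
B2

Compute the Cartan integers a_ij = 2(alpha_i, alpha_j)/(alpha_j, alpha_j); the resulting 2x2 Cartan matrix is
[[2, -2], [-1, 2]].
The roots have two lengths (squared-length ratio 2:1); the short ones are alpha_{2}. The associated Dynkin diagram is a chain of 2 nodes with a double edge at one end; the terminal node there is the unique short simple root (B_2), so the type is B_2 (the algebra so(5)).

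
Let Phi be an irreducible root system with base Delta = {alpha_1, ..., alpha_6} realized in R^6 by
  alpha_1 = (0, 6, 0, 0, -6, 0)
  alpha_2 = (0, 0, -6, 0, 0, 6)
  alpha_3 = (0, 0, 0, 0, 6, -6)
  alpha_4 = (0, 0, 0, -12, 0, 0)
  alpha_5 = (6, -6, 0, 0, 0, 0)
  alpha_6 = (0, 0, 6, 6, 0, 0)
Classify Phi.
Compute the Cartan integers a_ij = 2(alpha_i, alpha_j)/(alpha_j, alpha_j); the resulting 6x6 Cartan matrix is
[[2, 0, -1, 0, -1, 0], [0, 2, -1, 0, 0, -1], [-1, -1, 2, 0, 0, 0], [0, 0, 0, 2, 0, -2], [-1, 0, 0, 0, 2, 0], [0, -1, 0, -1, 0, 2]].
The roots have two lengths (squared-length ratio 2:1); the short ones are alpha_{1,2,3,5,6}. The associated Dynkin diagram is a chain of 6 nodes with a double edge at one end; the terminal node there is the unique long simple root (C_6), so the type is C_6 (the algebra sp(12)).

type C_6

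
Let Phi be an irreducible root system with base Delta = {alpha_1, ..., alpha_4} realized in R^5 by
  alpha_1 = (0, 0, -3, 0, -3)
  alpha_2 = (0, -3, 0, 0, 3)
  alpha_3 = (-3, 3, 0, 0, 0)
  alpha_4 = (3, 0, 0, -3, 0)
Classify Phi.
Compute the Cartan integers a_ij = 2(alpha_i, alpha_j)/(alpha_j, alpha_j); the resulting 4x4 Cartan matrix is
[[2, -1, 0, 0], [-1, 2, -1, 0], [0, -1, 2, -1], [0, 0, -1, 2]].
All simple roots have the same length, so the diagram is simply laced. The associated Dynkin diagram is a chain of 4 nodes with single edges (A_4), so the type is A_4 (the algebra sl(5)).

A4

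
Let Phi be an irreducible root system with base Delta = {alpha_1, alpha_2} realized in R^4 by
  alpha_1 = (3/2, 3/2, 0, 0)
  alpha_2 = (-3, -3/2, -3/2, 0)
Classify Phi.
type G_2

Compute the Cartan integers a_ij = 2(alpha_i, alpha_j)/(alpha_j, alpha_j); the resulting 2x2 Cartan matrix is
[[2, -1], [-3, 2]].
The roots have two lengths (squared-length ratio 3:1); the short ones are alpha_{1}. The associated Dynkin diagram is two nodes joined by a triple edge (G_2), so the type is G_2.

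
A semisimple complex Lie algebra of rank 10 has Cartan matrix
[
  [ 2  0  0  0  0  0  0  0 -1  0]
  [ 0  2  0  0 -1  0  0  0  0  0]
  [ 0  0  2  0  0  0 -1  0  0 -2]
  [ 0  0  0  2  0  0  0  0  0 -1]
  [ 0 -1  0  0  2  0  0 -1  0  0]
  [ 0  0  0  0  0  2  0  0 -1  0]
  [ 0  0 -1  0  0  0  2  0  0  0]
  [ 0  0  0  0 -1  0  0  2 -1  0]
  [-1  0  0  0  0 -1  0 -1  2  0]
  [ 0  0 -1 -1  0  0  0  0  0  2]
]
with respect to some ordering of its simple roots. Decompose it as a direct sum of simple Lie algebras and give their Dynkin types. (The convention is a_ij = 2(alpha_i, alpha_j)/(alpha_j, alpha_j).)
The diagram associated to this matrix has two connected components: the simple roots {alpha_1, alpha_2, alpha_5, alpha_6, alpha_8, alpha_9} form a chain of 4 nodes with a fork of two nodes at one end (D_6), and {alpha_3, alpha_4, alpha_7, alpha_10} form a chain of 4 nodes with a double edge between the middle two (F_4). A semisimple Lie algebra decomposes uniquely as the direct sum of simple ideals, one per connected component of its Dynkin diagram, so g ≅ D_6 ⊕ F_4 (dimension 66 + 52 = 118).

D_6 (so(12)) ⊕ F_4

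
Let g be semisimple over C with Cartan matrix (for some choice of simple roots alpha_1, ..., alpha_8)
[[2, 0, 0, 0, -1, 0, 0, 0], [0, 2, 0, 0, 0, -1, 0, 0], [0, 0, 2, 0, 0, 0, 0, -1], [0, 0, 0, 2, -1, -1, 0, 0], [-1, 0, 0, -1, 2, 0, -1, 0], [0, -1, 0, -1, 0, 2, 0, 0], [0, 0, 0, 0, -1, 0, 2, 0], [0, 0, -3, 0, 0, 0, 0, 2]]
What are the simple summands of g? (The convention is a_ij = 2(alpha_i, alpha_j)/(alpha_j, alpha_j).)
The diagram associated to this matrix has two connected components: the simple roots {alpha_1, alpha_2, alpha_4, alpha_5, alpha_6, alpha_7} form a chain of 4 nodes with a fork of two nodes at one end (D_6), and {alpha_3, alpha_8} form two nodes joined by a triple edge (G_2). A semisimple Lie algebra decomposes uniquely as the direct sum of simple ideals, one per connected component of its Dynkin diagram, so g ≅ D_6 ⊕ G_2 (dimension 66 + 14 = 80).

type D_6 ⊕ type G_2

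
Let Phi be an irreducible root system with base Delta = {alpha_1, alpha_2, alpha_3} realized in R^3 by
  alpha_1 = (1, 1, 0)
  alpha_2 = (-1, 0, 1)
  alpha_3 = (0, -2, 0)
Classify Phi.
Compute the Cartan integers a_ij = 2(alpha_i, alpha_j)/(alpha_j, alpha_j); the resulting 3x3 Cartan matrix is
[[2, -1, -1], [-1, 2, 0], [-2, 0, 2]].
The roots have two lengths (squared-length ratio 2:1); the short ones are alpha_{1,2}. The associated Dynkin diagram is a chain of 3 nodes with a double edge at one end; the terminal node there is the unique long simple root (C_3), so the type is C_3 (the algebra sp(6)).

C_3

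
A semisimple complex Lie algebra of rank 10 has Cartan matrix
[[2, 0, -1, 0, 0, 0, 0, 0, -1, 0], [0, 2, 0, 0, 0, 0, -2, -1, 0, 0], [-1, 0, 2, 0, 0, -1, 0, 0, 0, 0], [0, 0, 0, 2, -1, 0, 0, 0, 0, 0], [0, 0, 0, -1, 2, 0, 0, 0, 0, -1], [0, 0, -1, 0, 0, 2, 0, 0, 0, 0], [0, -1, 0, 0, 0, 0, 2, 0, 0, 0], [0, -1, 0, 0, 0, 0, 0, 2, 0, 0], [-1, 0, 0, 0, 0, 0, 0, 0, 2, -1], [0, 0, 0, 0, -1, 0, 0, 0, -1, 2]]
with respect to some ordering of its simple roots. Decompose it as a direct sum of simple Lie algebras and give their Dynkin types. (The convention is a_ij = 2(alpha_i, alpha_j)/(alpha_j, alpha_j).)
The diagram associated to this matrix has two connected components: the simple roots {alpha_1, alpha_3, alpha_4, alpha_5, alpha_6, alpha_9, alpha_10} form a chain of 7 nodes with single edges (A_7), and {alpha_2, alpha_7, alpha_8} form a chain of 3 nodes with a double edge at one end; the terminal node there is the unique short simple root (B_3). A semisimple Lie algebra decomposes uniquely as the direct sum of simple ideals, one per connected component of its Dynkin diagram, so g ≅ A_7 ⊕ B_3 (dimension 63 + 21 = 84).

A_7 (sl(8)) + B_3 (so(7))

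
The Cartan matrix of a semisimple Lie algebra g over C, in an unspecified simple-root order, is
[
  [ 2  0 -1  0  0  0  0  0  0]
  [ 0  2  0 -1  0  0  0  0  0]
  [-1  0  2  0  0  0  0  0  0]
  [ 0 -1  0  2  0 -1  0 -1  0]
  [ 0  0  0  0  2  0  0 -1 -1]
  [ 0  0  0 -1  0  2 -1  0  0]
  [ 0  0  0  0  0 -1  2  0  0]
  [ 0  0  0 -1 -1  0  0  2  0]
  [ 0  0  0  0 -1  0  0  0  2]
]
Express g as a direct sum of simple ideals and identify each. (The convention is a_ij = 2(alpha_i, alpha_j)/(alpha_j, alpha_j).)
The diagram associated to this matrix has two connected components: the simple roots {alpha_1, alpha_3} form a chain of 2 nodes with single edges (A_2), and {alpha_2, alpha_4, alpha_5, alpha_6, alpha_7, alpha_8, alpha_9} form a chain of 6 nodes with one extra node attached to the third node from one end (E_7). A semisimple Lie algebra decomposes uniquely as the direct sum of simple ideals, one per connected component of its Dynkin diagram, so g ≅ A_2 ⊕ E_7 (dimension 8 + 133 = 141).

A_2 ⊕ E_7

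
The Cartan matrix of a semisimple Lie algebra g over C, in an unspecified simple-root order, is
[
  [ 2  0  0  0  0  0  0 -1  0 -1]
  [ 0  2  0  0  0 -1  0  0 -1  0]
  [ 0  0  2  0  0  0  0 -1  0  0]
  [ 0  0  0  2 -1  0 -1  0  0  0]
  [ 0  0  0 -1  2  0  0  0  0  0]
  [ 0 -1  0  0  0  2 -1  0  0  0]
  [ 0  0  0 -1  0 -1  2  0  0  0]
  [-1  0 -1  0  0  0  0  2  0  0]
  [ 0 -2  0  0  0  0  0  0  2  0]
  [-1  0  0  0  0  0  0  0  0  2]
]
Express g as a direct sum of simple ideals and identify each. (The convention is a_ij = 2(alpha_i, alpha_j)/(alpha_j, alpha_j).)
The diagram associated to this matrix has two connected components: the simple roots {alpha_1, alpha_3, alpha_8, alpha_10} form a chain of 4 nodes with single edges (A_4), and {alpha_2, alpha_4, alpha_5, alpha_6, alpha_7, alpha_9} form a chain of 6 nodes with a double edge at one end; the terminal node there is the unique long simple root (C_6). A semisimple Lie algebra decomposes uniquely as the direct sum of simple ideals, one per connected component of its Dynkin diagram, so g ≅ A_4 ⊕ C_6 (dimension 24 + 78 = 102).

A_4 ⊕ C_6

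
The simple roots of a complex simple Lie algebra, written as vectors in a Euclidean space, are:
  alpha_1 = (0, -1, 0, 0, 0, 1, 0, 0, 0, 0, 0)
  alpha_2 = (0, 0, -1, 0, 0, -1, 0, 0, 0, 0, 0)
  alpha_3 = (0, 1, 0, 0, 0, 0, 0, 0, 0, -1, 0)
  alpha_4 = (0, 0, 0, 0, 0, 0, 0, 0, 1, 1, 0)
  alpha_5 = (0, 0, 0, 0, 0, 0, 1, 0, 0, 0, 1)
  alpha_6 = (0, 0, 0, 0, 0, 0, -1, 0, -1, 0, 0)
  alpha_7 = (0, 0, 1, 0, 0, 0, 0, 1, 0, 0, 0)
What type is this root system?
Compute the Cartan integers a_ij = 2(alpha_i, alpha_j)/(alpha_j, alpha_j); the resulting 7x7 Cartan matrix is
[[2, -1, -1, 0, 0, 0, 0], [-1, 2, 0, 0, 0, 0, -1], [-1, 0, 2, -1, 0, 0, 0], [0, 0, -1, 2, 0, -1, 0], [0, 0, 0, 0, 2, -1, 0], [0, 0, 0, -1, -1, 2, 0], [0, -1, 0, 0, 0, 0, 2]].
All simple roots have the same length, so the diagram is simply laced. The associated Dynkin diagram is a chain of 7 nodes with single edges (A_7), so the type is A_7 (the algebra sl(8)).

type A_7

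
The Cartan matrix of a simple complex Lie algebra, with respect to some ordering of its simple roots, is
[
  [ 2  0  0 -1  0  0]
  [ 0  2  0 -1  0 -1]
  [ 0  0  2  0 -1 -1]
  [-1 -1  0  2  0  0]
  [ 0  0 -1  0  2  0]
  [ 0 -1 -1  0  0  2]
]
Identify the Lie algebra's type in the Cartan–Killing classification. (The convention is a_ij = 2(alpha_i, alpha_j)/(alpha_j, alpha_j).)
The matrix has rank 6 with 2's on the diagonal. Reading the off-diagonal entries as Dynkin edges (a single edge where a_ij = a_ji = -1; a double or triple edge where a_ij * a_ji = 2 or 3), the diagram is a chain of 6 nodes with single edges (A_6). One simple-root ordering that puts it in standard form is (alpha_1, alpha_4, alpha_2, alpha_6, alpha_3, alpha_5). So the algebra is type A_6, i.e. sl(7).

A_6 (sl(7))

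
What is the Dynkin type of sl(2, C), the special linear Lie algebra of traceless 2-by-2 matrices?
This is sl(2), which has dimension 2^2 - 1 = 3 and rank 2 - 1 = 1 (a Cartan subalgebra is the diagonal traceless matrices). In the classification of classical Lie algebras, the special linear algebra sl(n+1) has type A_n; here n = 1, so the Dynkin diagram is a chain of 1 nodes with single edges (A_1). Hence the type is A_1.

type A_1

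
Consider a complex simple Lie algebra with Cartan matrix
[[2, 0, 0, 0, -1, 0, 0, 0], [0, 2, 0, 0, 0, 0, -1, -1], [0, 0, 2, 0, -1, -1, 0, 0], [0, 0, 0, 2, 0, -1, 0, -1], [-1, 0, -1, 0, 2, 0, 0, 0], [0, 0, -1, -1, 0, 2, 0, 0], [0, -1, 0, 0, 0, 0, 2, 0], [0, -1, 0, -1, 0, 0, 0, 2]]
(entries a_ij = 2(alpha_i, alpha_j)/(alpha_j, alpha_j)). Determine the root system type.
The matrix has rank 8 with 2's on the diagonal. Reading the off-diagonal entries as Dynkin edges (a single edge where a_ij = a_ji = -1; a double or triple edge where a_ij * a_ji = 2 or 3), the diagram is a chain of 8 nodes with single edges (A_8). One simple-root ordering that puts it in standard form is (alpha_1, alpha_5, alpha_3, alpha_6, alpha_4, alpha_8, alpha_2, alpha_7). So the algebra is type A_8, i.e. sl(9).

A_8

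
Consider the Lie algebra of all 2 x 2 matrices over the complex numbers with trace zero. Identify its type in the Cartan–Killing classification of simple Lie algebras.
A_1 (sl(2))

This is sl(2), which has dimension 2^2 - 1 = 3 and rank 2 - 1 = 1 (a Cartan subalgebra is the diagonal traceless matrices). In the classification of classical Lie algebras, the special linear algebra sl(n+1) has type A_n; here n = 1, so the Dynkin diagram is a chain of 1 nodes with single edges (A_1). Hence the type is A_1.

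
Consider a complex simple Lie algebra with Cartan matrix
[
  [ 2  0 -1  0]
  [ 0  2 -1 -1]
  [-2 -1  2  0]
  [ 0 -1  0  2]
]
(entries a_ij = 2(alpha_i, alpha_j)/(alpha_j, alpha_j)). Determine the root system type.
The matrix has rank 4 with 2's on the diagonal. Reading the off-diagonal entries as Dynkin edges (a single edge where a_ij = a_ji = -1; a double or triple edge where a_ij * a_ji = 2 or 3), the diagram is a chain of 4 nodes with a double edge at one end; the terminal node there is the unique short simple root (B_4). One simple-root ordering that puts it in standard form is (alpha_4, alpha_2, alpha_3, alpha_1). So the algebra is type B_4, i.e. so(9).

B_4 (so(9))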